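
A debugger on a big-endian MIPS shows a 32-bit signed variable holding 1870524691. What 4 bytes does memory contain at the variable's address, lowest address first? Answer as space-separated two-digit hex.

6F 7D F1 13

1870524691 in hexadecimal, padded to 32 bits, is 0x6F7DF113.
Split into bytes (most-significant first): 6F 7D F1 13.
Big-endian: lowest address holds the most-significant byte.
So the memory order matches the most-significant-first order: 6F 7D F1 13.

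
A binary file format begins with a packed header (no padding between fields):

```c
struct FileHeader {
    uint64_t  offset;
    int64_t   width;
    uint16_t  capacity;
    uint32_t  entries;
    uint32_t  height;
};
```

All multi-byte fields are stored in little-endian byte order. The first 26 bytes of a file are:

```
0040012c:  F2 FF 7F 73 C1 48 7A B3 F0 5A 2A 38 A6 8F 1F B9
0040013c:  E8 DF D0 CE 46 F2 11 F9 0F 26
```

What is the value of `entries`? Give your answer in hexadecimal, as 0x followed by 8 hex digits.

0xF246CED0

`entries` follows `offset` (8 B), `width` (8 B), `capacity` (2 B), so it starts at offset 8 + 8 + 2 = 18 and occupies 4 bytes.
Bytes at offsets 18..21: D0 CE 46 F2.
Little-endian stores the least-significant byte at the lowest address.
Reassemble most-significant byte first: F2 46 CE D0 → 0xF246CED0.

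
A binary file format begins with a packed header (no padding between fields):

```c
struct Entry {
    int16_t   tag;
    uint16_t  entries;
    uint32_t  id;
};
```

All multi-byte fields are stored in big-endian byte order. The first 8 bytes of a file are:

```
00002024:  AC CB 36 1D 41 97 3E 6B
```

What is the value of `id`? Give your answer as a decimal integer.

1100430955

`id` follows `tag` (2 B), `entries` (2 B), so it starts at offset 2 + 2 = 4 and occupies 4 bytes.
Bytes at offsets 4..7: 41 97 3E 6B.
Big-endian: lowest address holds the most-significant byte.
The bytes are already most-significant first: 0x41973E6B.
0x41973E6B = 1100430955.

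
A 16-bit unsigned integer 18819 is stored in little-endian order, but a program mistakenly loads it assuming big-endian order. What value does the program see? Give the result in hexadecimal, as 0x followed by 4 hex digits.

0x8349

18819 in 16-bit hexadecimal is 0x4983.
Stored little-endian, the bytes at ascending addresses are 83 49.
Read back as big-endian, the last byte is least significant, giving 0x8349.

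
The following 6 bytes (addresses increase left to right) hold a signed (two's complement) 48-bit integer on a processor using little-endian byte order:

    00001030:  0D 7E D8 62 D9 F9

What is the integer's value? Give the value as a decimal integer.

In little-endian order the low byte comes first in memory.
Reassemble most-significant byte first: F9 D9 62 D8 7E 0D → 0xF9D962D87E0D.
Top bit is set, so as a signed 48-bit value this is 0xF9D962D87E0D − 2^48 = -6762915135987.

-6762915135987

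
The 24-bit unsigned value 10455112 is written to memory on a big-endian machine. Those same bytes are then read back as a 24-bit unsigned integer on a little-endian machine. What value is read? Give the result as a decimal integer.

4753567

10455112 in 24-bit hexadecimal is 0x9F8848.
Stored big-endian, the bytes at ascending addresses are 9F 88 48.
Read back as little-endian, the first byte is least significant, giving 0x48889F.
0x48889F = 4753567.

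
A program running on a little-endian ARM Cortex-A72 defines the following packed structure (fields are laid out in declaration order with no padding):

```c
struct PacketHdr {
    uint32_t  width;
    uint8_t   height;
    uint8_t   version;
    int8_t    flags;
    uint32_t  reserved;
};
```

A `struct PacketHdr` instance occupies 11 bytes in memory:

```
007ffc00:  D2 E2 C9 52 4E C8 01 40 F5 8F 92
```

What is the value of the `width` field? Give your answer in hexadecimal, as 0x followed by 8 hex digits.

0x52C9E2D2

`width` is the first field, at byte offset 0, occupying 4 bytes.
Bytes at offsets 0..3: D2 E2 C9 52.
In little-endian order the low byte comes first in memory.
Reassemble most-significant byte first: 52 C9 E2 D2 → 0x52C9E2D2.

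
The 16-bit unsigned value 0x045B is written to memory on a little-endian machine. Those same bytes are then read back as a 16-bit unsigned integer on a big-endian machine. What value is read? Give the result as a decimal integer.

Stored little-endian, the bytes at ascending addresses are 5B 04.
Read back as big-endian, the last byte is least significant, giving 0x5B04.
0x5B04 = 23300.

23300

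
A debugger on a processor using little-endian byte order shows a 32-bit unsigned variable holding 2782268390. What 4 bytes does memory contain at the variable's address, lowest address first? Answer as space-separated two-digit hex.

2782268390 in hexadecimal, padded to 32 bits, is 0xA5D60BE6.
Split into bytes (most-significant first): A5 D6 0B E6.
Little-endian stores the least-significant byte at the lowest address.
So at ascending addresses the bytes are E6 0B D6 A5.

E6 0B D6 A5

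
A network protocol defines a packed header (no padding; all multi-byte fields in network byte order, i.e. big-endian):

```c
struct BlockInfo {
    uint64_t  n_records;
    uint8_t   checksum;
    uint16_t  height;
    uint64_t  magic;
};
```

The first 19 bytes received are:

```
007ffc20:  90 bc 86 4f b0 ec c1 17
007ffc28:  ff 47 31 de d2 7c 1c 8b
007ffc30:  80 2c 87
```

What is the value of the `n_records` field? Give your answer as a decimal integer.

10429358513912070423

`n_records` is the first field, at byte offset 0, occupying 8 bytes.
Bytes at offsets 0..7: 90 BC 86 4F B0 EC C1 17.
In big-endian order the high byte comes first in memory.
The bytes are already most-significant first: 0x90BC864FB0ECC117.
0x90BC864FB0ECC117 = 10429358513912070423.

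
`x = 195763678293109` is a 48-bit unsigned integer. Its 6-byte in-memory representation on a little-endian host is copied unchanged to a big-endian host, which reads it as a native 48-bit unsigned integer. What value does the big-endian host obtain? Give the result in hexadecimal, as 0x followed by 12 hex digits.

0x752C81C80BB2

195763678293109 in 48-bit hexadecimal is 0xB20BC8812C75.
Stored little-endian, the bytes at ascending addresses are 75 2C 81 C8 0B B2.
Read back as big-endian, the last byte is least significant, giving 0x752C81C80BB2.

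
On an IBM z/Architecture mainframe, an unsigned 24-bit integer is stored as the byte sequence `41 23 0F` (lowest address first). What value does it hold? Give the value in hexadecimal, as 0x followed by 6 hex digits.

Big-endian: lowest address holds the most-significant byte.
The bytes are already most-significant first: 0x41230F.

0x41230F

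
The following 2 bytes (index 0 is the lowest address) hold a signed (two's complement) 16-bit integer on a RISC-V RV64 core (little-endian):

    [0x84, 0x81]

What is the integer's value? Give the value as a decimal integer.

-32380

Little-endian: lowest address holds the least-significant byte.
Reassemble most-significant byte first: 81 84 → 0x8184.
Top bit is set, so as a signed 16-bit value this is 0x8184 − 2^16 = -32380.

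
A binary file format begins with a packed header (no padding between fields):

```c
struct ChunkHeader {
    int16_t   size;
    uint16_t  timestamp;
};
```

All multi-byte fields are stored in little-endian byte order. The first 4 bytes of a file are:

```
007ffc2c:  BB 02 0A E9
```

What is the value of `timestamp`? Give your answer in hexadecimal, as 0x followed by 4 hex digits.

`timestamp` follows `size` (2 bytes), so it starts at byte offset 2 and occupies 2 bytes.
Bytes at offsets 2..3: 0A E9.
Little-endian stores the least-significant byte at the lowest address.
Reassemble most-significant byte first: E9 0A → 0xE90A.

0xE90A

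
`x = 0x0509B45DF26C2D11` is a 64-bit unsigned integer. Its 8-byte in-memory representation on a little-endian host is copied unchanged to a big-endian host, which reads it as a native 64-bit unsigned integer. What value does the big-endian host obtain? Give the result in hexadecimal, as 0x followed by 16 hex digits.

Stored little-endian, the bytes at ascending addresses are 11 2D 6C F2 5D B4 09 05.
Read back as big-endian, the last byte is least significant, giving 0x112D6CF25DB40905.

0x112D6CF25DB40905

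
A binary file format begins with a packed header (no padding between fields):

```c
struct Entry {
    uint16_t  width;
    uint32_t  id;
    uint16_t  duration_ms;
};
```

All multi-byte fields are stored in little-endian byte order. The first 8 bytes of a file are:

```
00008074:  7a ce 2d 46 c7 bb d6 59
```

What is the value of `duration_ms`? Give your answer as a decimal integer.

22998

`duration_ms` follows `width` (2 B), `id` (4 B), so it starts at offset 2 + 4 = 6 and occupies 2 bytes.
Bytes at offsets 6..7: D6 59.
Little-endian stores the least-significant byte at the lowest address.
Reassemble most-significant byte first: 59 D6 → 0x59D6.
0x59D6 = 22998.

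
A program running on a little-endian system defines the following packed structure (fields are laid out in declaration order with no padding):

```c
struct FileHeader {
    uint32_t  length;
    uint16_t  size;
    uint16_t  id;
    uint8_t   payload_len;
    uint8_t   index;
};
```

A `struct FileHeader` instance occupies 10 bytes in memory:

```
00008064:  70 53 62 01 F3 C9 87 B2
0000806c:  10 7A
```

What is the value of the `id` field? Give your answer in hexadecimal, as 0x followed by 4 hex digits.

`id` follows `length` (4 B), `size` (2 B), so it starts at offset 4 + 2 = 6 and occupies 2 bytes.
Bytes at offsets 6..7: 87 B2.
In little-endian order the low byte comes first in memory.
Reassemble most-significant byte first: B2 87 → 0xB287.

0xB287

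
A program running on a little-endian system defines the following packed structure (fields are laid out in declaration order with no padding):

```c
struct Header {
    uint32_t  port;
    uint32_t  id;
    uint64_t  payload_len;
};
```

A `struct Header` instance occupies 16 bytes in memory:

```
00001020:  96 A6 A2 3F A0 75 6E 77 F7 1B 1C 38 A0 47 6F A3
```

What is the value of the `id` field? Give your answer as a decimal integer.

2003727776

`id` follows `port` (4 bytes), so it starts at byte offset 4 and occupies 4 bytes.
Bytes at offsets 4..7: A0 75 6E 77.
Little-endian: lowest address holds the least-significant byte.
Reassemble most-significant byte first: 77 6E 75 A0 → 0x776E75A0.
0x776E75A0 = 2003727776.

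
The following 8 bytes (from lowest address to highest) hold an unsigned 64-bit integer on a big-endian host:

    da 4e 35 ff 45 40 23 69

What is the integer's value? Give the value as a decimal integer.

15730569918946485097

Big-endian: lowest address holds the most-significant byte.
The bytes are already most-significant first: 0xDA4E35FF45402369.
0xDA4E35FF45402369 = 15730569918946485097.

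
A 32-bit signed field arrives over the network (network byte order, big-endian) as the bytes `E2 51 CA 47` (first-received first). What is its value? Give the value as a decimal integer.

-497956281

Big-endian: lowest address holds the most-significant byte.
The bytes are already most-significant first: 0xE251CA47.
Top bit is set, so as a signed 32-bit value this is 0xE251CA47 − 2^32 = -497956281.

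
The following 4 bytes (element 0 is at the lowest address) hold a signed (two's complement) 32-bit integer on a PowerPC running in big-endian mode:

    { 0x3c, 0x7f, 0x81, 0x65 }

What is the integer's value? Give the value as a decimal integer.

1014989157

Big-endian stores the most-significant byte at the lowest address.
The bytes are already most-significant first: 0x3C7F8165.
0x3C7F8165 = 1014989157.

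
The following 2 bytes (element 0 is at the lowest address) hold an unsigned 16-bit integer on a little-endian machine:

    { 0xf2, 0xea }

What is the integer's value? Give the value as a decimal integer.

60146

Little-endian stores the least-significant byte at the lowest address.
Reassemble most-significant byte first: EA F2 → 0xEAF2.
0xEAF2 = 60146.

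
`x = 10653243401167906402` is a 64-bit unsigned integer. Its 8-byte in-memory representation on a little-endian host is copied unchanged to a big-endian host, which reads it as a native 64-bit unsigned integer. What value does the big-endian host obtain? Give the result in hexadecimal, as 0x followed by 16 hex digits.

0x622663186EECD793

10653243401167906402 in 64-bit hexadecimal is 0x93D7EC6E18632662.
Stored little-endian, the bytes at ascending addresses are 62 26 63 18 6E EC D7 93.
Read back as big-endian, the last byte is least significant, giving 0x622663186EECD793.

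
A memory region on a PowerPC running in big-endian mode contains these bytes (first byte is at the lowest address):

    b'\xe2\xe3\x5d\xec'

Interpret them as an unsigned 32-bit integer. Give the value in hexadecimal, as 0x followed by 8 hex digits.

0xE2E35DEC

Big-endian stores the most-significant byte at the lowest address.
The bytes are already most-significant first: 0xE2E35DEC.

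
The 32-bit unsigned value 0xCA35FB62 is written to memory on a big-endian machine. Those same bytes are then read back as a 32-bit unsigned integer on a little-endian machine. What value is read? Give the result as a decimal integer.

1660630474

Stored big-endian, the bytes at ascending addresses are CA 35 FB 62.
Read back as little-endian, the first byte is least significant, giving 0x62FB35CA.
0x62FB35CA = 1660630474.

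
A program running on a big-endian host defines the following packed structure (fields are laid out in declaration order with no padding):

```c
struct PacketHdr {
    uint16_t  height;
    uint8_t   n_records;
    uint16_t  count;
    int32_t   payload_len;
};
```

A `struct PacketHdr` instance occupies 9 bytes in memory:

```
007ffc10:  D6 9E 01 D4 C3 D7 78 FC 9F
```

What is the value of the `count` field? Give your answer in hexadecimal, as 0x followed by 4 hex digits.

`count` follows `height` (2 B), `n_records` (1 B), so it starts at offset 2 + 1 = 3 and occupies 2 bytes.
Bytes at offsets 3..4: D4 C3.
Big-endian stores the most-significant byte at the lowest address.
The bytes are already most-significant first: 0xD4C3.

0xD4C3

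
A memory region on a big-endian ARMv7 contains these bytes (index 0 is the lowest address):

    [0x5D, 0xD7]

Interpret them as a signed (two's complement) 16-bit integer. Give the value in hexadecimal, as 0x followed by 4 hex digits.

In big-endian order the high byte comes first in memory.
The bytes are already most-significant first: 0x5DD7.

0x5DD7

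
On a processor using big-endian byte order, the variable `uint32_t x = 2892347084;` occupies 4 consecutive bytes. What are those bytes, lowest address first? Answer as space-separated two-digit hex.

AC 65 B6 CC

2892347084 in hexadecimal, padded to 32 bits, is 0xAC65B6CC.
Split into bytes (most-significant first): AC 65 B6 CC.
In big-endian order the high byte comes first in memory.
So the memory order matches the most-significant-first order: AC 65 B6 CC.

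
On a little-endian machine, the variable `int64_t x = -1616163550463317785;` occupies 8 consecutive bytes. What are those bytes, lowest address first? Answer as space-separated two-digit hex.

E7 28 B3 4B D0 3B 92 E9

Two's complement of -1616163550463317785 in 64 bits: 1616163550463317785 = 0x166DC42FB44CD719; invert → 0xE9923BD04BB328E6; add 1 → 0xE9923BD04BB328E7.
Split into bytes (most-significant first): E9 92 3B D0 4B B3 28 E7.
Little-endian stores the least-significant byte at the lowest address.
So at ascending addresses the bytes are E7 28 B3 4B D0 3B 92 E9.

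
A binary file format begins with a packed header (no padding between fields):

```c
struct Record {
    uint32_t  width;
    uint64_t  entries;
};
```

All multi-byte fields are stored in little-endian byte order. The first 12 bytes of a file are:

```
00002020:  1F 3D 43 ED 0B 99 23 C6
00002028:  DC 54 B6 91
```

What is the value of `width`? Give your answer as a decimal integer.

`width` is the first field, at byte offset 0, occupying 4 bytes.
Bytes at offsets 0..3: 1F 3D 43 ED.
Little-endian stores the least-significant byte at the lowest address.
Reassemble most-significant byte first: ED 43 3D 1F → 0xED433D1F.
0xED433D1F = 3980606751.

3980606751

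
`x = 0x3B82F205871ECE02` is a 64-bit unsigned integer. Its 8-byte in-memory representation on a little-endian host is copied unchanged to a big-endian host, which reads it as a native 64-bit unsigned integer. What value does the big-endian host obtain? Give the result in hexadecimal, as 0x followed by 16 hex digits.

Stored little-endian, the bytes at ascending addresses are 02 CE 1E 87 05 F2 82 3B.
Read back as big-endian, the last byte is least significant, giving 0x02CE1E8705F2823B.

0x02CE1E8705F2823B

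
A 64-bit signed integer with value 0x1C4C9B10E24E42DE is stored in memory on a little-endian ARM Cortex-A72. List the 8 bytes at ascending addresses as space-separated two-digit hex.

DE 42 4E E2 10 9B 4C 1C

Split into bytes (most-significant first): 1C 4C 9B 10 E2 4E 42 DE.
Little-endian: lowest address holds the least-significant byte.
So at ascending addresses the bytes are DE 42 4E E2 10 9B 4C 1C.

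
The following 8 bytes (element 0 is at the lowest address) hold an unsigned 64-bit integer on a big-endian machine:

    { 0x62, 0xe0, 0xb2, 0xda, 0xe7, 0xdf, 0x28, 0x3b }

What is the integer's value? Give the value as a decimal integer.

7124891263762901051

Big-endian: lowest address holds the most-significant byte.
The bytes are already most-significant first: 0x62E0B2DAE7DF283B.
0x62E0B2DAE7DF283B = 7124891263762901051.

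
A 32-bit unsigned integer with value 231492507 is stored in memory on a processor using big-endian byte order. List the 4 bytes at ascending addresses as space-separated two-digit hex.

0D CC 4B 9B

231492507 in hexadecimal, padded to 32 bits, is 0x0DCC4B9B.
Split into bytes (most-significant first): 0D CC 4B 9B.
Big-endian stores the most-significant byte at the lowest address.
So the memory order matches the most-significant-first order: 0D CC 4B 9B.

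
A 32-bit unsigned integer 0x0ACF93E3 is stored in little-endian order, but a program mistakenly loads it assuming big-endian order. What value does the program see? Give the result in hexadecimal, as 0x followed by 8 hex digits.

Stored little-endian, the bytes at ascending addresses are E3 93 CF 0A.
Read back as big-endian, the last byte is least significant, giving 0xE393CF0A.

0xE393CF0A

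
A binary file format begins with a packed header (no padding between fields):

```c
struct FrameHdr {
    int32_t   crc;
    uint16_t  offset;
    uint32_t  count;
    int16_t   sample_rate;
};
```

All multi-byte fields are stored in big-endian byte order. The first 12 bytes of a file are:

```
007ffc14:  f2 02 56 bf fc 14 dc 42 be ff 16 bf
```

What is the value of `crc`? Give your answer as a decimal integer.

`crc` is the first field, at byte offset 0, occupying 4 bytes.
Bytes at offsets 0..3: F2 02 56 BF.
Big-endian stores the most-significant byte at the lowest address.
The bytes are already most-significant first: 0xF20256BF.
Top bit is set, so as a signed 32-bit value this is 0xF20256BF − 2^32 = -234727745.

-234727745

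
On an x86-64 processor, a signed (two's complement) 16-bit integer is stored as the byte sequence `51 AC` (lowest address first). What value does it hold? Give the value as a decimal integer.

Little-endian stores the least-significant byte at the lowest address.
Reassemble most-significant byte first: AC 51 → 0xAC51.
Top bit is set, so as a signed 16-bit value this is 0xAC51 − 2^16 = -21423.

-21423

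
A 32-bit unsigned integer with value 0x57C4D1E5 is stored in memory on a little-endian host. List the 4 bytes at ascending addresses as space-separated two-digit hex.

Split into bytes (most-significant first): 57 C4 D1 E5.
Little-endian: lowest address holds the least-significant byte.
So at ascending addresses the bytes are E5 D1 C4 57.

E5 D1 C4 57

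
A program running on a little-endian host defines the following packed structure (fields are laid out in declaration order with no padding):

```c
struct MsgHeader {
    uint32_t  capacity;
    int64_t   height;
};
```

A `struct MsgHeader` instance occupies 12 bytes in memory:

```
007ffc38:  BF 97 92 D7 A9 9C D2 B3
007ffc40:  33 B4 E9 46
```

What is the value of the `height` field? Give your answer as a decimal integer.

`height` follows `capacity` (4 bytes), so it starts at byte offset 4 and occupies 8 bytes.
Bytes at offsets 4..11: A9 9C D2 B3 33 B4 E9 46.
In little-endian order the low byte comes first in memory.
Reassemble most-significant byte first: 46 E9 B4 33 B3 D2 9C A9 → 0x46E9B433B3D29CA9.
0x46E9B433B3D29CA9 = 5109813386381794473.

5109813386381794473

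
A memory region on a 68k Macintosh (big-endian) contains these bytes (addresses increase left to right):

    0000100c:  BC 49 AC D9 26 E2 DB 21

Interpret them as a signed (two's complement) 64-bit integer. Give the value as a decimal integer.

-4879178672618939615

Big-endian: lowest address holds the most-significant byte.
The bytes are already most-significant first: 0xBC49ACD926E2DB21.
Top bit is set, so as a signed 64-bit value this is 0xBC49ACD926E2DB21 − 2^64 = -4879178672618939615.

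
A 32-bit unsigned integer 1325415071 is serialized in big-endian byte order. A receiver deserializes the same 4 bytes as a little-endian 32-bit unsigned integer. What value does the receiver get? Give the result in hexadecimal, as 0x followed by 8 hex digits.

1325415071 in 32-bit hexadecimal is 0x4F003A9F.
Stored big-endian, the bytes at ascending addresses are 4F 00 3A 9F.
Read back as little-endian, the first byte is least significant, giving 0x9F3A004F.

0x9F3A004F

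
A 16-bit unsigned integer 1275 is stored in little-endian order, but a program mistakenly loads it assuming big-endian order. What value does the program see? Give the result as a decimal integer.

64260

1275 in 16-bit hexadecimal is 0x04FB.
Stored little-endian, the bytes at ascending addresses are FB 04.
Read back as big-endian, the last byte is least significant, giving 0xFB04.
0xFB04 = 64260.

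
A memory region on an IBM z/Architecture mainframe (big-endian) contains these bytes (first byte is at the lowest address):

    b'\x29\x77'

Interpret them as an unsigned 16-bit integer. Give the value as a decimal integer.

Big-endian stores the most-significant byte at the lowest address.
The bytes are already most-significant first: 0x2977.
0x2977 = 10615.

10615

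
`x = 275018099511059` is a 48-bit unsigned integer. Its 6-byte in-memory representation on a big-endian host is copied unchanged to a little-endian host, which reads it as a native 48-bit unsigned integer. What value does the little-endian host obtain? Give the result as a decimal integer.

21780326785274

275018099511059 in 48-bit hexadecimal is 0xFA20A420CF13.
Stored big-endian, the bytes at ascending addresses are FA 20 A4 20 CF 13.
Read back as little-endian, the first byte is least significant, giving 0x13CF20A420FA.
0x13CF20A420FA = 21780326785274.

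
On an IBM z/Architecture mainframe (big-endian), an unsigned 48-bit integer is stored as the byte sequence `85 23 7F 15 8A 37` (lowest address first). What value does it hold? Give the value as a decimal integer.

In big-endian order the high byte comes first in memory.
The bytes are already most-significant first: 0x85237F158A37.
0x85237F158A37 = 146387502467639.

146387502467639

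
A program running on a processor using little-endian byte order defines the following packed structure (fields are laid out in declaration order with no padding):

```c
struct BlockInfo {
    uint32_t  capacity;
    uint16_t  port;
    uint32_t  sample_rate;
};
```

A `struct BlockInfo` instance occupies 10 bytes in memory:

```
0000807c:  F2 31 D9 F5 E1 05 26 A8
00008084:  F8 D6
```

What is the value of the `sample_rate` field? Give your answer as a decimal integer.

3606620198

`sample_rate` follows `capacity` (4 B), `port` (2 B), so it starts at offset 4 + 2 = 6 and occupies 4 bytes.
Bytes at offsets 6..9: 26 A8 F8 D6.
Little-endian stores the least-significant byte at the lowest address.
Reassemble most-significant byte first: D6 F8 A8 26 → 0xD6F8A826.
0xD6F8A826 = 3606620198.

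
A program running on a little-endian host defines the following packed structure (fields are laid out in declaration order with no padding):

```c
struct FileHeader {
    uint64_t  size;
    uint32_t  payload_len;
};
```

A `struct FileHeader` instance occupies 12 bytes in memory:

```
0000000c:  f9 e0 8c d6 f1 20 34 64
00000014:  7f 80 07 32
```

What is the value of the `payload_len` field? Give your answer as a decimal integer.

839352447

`payload_len` follows `size` (8 bytes), so it starts at byte offset 8 and occupies 4 bytes.
Bytes at offsets 8..11: 7F 80 07 32.
In little-endian order the low byte comes first in memory.
Reassemble most-significant byte first: 32 07 80 7F → 0x3207807F.
0x3207807F = 839352447.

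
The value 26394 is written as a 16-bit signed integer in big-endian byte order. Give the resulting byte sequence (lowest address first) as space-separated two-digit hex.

67 1A

26394 in hexadecimal, padded to 16 bits, is 0x671A.
Split into bytes (most-significant first): 67 1A.
In big-endian order the high byte comes first in memory.
So the memory order matches the most-significant-first order: 67 1A.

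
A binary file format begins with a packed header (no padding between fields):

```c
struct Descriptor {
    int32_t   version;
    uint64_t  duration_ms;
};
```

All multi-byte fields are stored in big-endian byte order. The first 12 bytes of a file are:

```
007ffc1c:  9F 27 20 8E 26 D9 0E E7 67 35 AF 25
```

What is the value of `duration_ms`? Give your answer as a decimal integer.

2799285030419279653

`duration_ms` follows `version` (4 bytes), so it starts at byte offset 4 and occupies 8 bytes.
Bytes at offsets 4..11: 26 D9 0E E7 67 35 AF 25.
Big-endian stores the most-significant byte at the lowest address.
The bytes are already most-significant first: 0x26D90EE76735AF25.
0x26D90EE76735AF25 = 2799285030419279653.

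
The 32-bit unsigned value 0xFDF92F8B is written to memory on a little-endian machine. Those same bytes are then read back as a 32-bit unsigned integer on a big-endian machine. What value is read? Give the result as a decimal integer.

Stored little-endian, the bytes at ascending addresses are 8B 2F F9 FD.
Read back as big-endian, the last byte is least significant, giving 0x8B2FF9FD.
0x8B2FF9FD = 2335177213.

2335177213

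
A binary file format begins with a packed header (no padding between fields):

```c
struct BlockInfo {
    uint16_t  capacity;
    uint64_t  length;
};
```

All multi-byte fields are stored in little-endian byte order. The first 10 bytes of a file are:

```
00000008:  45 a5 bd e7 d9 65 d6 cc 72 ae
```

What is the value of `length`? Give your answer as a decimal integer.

`length` follows `capacity` (2 bytes), so it starts at byte offset 2 and occupies 8 bytes.
Bytes at offsets 2..9: BD E7 D9 65 D6 CC 72 AE.
Little-endian: lowest address holds the least-significant byte.
Reassemble most-significant byte first: AE 72 CC D6 65 D9 E7 BD → 0xAE72CCD665D9E7BD.
0xAE72CCD665D9E7BD = 12570334731148322749.

12570334731148322749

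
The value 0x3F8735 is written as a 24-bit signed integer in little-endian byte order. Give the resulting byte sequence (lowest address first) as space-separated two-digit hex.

35 87 3F

Split into bytes (most-significant first): 3F 87 35.
Little-endian: lowest address holds the least-significant byte.
So at ascending addresses the bytes are 35 87 3F.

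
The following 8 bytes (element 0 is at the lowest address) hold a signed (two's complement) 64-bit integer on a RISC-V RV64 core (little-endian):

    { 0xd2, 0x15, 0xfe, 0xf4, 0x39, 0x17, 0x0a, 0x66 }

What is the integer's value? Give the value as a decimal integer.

In little-endian order the low byte comes first in memory.
Reassemble most-significant byte first: 66 0A 17 39 F4 FE 15 D2 → 0x660A1739F4FE15D2.
0x660A1739F4FE15D2 = 7352714879326623186.

7352714879326623186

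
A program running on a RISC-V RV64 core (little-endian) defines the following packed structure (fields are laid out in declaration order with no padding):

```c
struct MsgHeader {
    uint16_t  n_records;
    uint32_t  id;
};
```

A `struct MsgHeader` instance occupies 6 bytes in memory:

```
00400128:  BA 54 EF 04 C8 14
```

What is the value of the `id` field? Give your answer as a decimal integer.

348652783

`id` follows `n_records` (2 bytes), so it starts at byte offset 2 and occupies 4 bytes.
Bytes at offsets 2..5: EF 04 C8 14.
In little-endian order the low byte comes first in memory.
Reassemble most-significant byte first: 14 C8 04 EF → 0x14C804EF.
0x14C804EF = 348652783.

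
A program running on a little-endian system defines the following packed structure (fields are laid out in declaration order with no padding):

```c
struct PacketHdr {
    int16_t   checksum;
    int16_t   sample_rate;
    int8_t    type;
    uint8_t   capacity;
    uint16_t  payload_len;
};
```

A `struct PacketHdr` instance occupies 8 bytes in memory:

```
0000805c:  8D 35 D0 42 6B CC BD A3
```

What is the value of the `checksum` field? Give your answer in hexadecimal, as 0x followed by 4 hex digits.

0x358D

`checksum` is the first field, at byte offset 0, occupying 2 bytes.
Bytes at offsets 0..1: 8D 35.
Little-endian stores the least-significant byte at the lowest address.
Reassemble most-significant byte first: 35 8D → 0x358D.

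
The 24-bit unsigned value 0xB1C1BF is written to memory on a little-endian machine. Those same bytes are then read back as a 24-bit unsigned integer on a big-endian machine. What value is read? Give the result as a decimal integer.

12566961

Stored little-endian, the bytes at ascending addresses are BF C1 B1.
Read back as big-endian, the last byte is least significant, giving 0xBFC1B1.
0xBFC1B1 = 12566961.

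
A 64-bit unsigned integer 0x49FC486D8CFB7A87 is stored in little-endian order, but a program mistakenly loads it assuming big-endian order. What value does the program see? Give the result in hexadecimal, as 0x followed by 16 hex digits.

Stored little-endian, the bytes at ascending addresses are 87 7A FB 8C 6D 48 FC 49.
Read back as big-endian, the last byte is least significant, giving 0x877AFB8C6D48FC49.

0x877AFB8C6D48FC49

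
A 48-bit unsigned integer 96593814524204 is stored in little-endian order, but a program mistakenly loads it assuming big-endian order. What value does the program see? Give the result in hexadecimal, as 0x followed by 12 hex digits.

0x2C910000DA57

96593814524204 in 48-bit hexadecimal is 0x57DA0000912C.
Stored little-endian, the bytes at ascending addresses are 2C 91 00 00 DA 57.
Read back as big-endian, the last byte is least significant, giving 0x2C910000DA57.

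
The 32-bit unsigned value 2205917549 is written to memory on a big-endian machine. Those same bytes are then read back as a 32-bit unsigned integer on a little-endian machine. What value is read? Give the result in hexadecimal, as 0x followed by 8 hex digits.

0x6DA17B83

2205917549 in 32-bit hexadecimal is 0x837BA16D.
Stored big-endian, the bytes at ascending addresses are 83 7B A1 6D.
Read back as little-endian, the first byte is least significant, giving 0x6DA17B83.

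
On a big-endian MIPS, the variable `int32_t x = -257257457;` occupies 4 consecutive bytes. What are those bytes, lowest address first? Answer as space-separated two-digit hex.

Two's complement of -257257457 in 32 bits: 257257457 = 0x0F556FF1; invert → 0xF0AA900E; add 1 → 0xF0AA900F.
Split into bytes (most-significant first): F0 AA 90 0F.
Big-endian: lowest address holds the most-significant byte.
So the memory order matches the most-significant-first order: F0 AA 90 0F.

F0 AA 90 0F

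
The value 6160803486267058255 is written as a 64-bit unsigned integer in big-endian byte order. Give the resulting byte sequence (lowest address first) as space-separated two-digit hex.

6160803486267058255 in hexadecimal, padded to 64 bits, is 0x557F922121EFA84F.
Split into bytes (most-significant first): 55 7F 92 21 21 EF A8 4F.
In big-endian order the high byte comes first in memory.
So the memory order matches the most-significant-first order: 55 7F 92 21 21 EF A8 4F.

55 7F 92 21 21 EF A8 4F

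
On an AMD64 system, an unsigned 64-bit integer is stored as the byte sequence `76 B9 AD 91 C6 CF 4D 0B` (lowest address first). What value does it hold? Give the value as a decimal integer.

Little-endian stores the least-significant byte at the lowest address.
Reassemble most-significant byte first: 0B 4D CF C6 91 AD B9 76 → 0x0B4DCFC691ADB976.
0x0B4DCFC691ADB976 = 814535559378483574.

814535559378483574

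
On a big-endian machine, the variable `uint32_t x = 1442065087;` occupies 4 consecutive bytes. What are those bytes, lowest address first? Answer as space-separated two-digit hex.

55 F4 2A BF

1442065087 in hexadecimal, padded to 32 bits, is 0x55F42ABF.
Split into bytes (most-significant first): 55 F4 2A BF.
Big-endian: lowest address holds the most-significant byte.
So the memory order matches the most-significant-first order: 55 F4 2A BF.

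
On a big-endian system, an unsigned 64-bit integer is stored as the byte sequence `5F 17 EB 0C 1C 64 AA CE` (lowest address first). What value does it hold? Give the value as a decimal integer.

6852203795315993294

Big-endian stores the most-significant byte at the lowest address.
The bytes are already most-significant first: 0x5F17EB0C1C64AACE.
0x5F17EB0C1C64AACE = 6852203795315993294.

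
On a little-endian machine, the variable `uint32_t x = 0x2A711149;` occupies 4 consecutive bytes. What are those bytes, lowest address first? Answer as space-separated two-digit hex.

Split into bytes (most-significant first): 2A 71 11 49.
In little-endian order the low byte comes first in memory.
So at ascending addresses the bytes are 49 11 71 2A.

49 11 71 2A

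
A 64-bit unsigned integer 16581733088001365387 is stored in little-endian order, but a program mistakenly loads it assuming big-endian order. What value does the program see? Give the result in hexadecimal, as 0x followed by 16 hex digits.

16581733088001365387 in 64-bit hexadecimal is 0xE61E2663C6A9958B.
Stored little-endian, the bytes at ascending addresses are 8B 95 A9 C6 63 26 1E E6.
Read back as big-endian, the last byte is least significant, giving 0x8B95A9C663261EE6.

0x8B95A9C663261EE6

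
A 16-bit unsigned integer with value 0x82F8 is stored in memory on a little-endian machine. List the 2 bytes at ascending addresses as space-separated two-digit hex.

Split into bytes (most-significant first): 82 F8.
In little-endian order the low byte comes first in memory.
So at ascending addresses the bytes are F8 82.

F8 82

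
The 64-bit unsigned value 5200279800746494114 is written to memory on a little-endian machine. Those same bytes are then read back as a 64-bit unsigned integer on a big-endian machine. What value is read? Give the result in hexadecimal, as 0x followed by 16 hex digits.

0xA2482230ED1A2B48

5200279800746494114 in 64-bit hexadecimal is 0x482B1AED302248A2.
Stored little-endian, the bytes at ascending addresses are A2 48 22 30 ED 1A 2B 48.
Read back as big-endian, the last byte is least significant, giving 0xA2482230ED1A2B48.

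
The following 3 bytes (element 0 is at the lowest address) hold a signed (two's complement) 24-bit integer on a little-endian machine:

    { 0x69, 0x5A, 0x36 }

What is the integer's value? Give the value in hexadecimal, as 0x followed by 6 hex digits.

Little-endian: lowest address holds the least-significant byte.
Reassemble most-significant byte first: 36 5A 69 → 0x365A69.

0x365A69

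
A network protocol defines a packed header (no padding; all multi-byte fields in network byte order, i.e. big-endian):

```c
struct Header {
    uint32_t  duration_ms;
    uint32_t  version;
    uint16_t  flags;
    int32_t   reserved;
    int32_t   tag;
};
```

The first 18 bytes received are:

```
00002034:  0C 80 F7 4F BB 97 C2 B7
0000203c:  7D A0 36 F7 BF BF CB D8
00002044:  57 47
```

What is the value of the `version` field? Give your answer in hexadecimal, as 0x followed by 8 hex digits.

0xBB97C2B7

`version` follows `duration_ms` (4 bytes), so it starts at byte offset 4 and occupies 4 bytes.
Bytes at offsets 4..7: BB 97 C2 B7.
In big-endian order the high byte comes first in memory.
The bytes are already most-significant first: 0xBB97C2B7.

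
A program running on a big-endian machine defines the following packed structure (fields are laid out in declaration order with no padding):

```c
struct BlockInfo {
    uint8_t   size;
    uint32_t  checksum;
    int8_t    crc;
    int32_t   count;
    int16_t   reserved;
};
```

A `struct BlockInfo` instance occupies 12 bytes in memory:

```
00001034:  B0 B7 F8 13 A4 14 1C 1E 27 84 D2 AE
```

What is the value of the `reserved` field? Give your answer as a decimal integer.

-11602

`reserved` follows `size` (1 B), `checksum` (4 B), `crc` (1 B), `count` (4 B), so it starts at offset 1 + 4 + 1 + 4 = 10 and occupies 2 bytes.
Bytes at offsets 10..11: D2 AE.
Big-endian: lowest address holds the most-significant byte.
The bytes are already most-significant first: 0xD2AE.
Top bit is set, so as a signed 16-bit value this is 0xD2AE − 2^16 = -11602.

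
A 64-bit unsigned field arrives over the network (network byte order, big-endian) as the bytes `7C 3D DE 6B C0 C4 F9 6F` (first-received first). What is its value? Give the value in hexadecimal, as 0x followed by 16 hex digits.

Big-endian: lowest address holds the most-significant byte.
The bytes are already most-significant first: 0x7C3DDE6BC0C4F96F.

0x7C3DDE6BC0C4F96F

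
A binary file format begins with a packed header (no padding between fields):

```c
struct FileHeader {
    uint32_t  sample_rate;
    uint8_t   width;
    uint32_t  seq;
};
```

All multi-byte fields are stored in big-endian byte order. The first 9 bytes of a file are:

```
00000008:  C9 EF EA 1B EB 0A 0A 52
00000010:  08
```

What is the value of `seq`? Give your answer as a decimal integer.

168448520

`seq` follows `sample_rate` (4 B), `width` (1 B), so it starts at offset 4 + 1 = 5 and occupies 4 bytes.
Bytes at offsets 5..8: 0A 0A 52 08.
In big-endian order the high byte comes first in memory.
The bytes are already most-significant first: 0x0A0A5208.
0x0A0A5208 = 168448520.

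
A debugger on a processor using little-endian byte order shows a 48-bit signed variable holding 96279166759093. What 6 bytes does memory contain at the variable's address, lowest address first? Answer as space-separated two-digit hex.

B5 B0 88 BD 90 57

96279166759093 in hexadecimal, padded to 48 bits, is 0x5790BD88B0B5.
Split into bytes (most-significant first): 57 90 BD 88 B0 B5.
Little-endian: lowest address holds the least-significant byte.
So at ascending addresses the bytes are B5 B0 88 BD 90 57.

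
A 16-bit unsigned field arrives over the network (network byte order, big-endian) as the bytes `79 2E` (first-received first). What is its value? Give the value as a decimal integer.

Big-endian stores the most-significant byte at the lowest address.
The bytes are already most-significant first: 0x792E.
0x792E = 31022.

31022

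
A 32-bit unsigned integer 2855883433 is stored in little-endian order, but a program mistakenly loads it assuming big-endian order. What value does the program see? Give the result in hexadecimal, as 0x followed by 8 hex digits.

0xA95239AA

2855883433 in 32-bit hexadecimal is 0xAA3952A9.
Stored little-endian, the bytes at ascending addresses are A9 52 39 AA.
Read back as big-endian, the last byte is least significant, giving 0xA95239AA.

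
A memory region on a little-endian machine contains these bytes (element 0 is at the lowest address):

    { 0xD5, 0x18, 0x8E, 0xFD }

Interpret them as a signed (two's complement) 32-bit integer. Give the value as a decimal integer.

-41019179

Little-endian: lowest address holds the least-significant byte.
Reassemble most-significant byte first: FD 8E 18 D5 → 0xFD8E18D5.
Top bit is set, so as a signed 32-bit value this is 0xFD8E18D5 − 2^32 = -41019179.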